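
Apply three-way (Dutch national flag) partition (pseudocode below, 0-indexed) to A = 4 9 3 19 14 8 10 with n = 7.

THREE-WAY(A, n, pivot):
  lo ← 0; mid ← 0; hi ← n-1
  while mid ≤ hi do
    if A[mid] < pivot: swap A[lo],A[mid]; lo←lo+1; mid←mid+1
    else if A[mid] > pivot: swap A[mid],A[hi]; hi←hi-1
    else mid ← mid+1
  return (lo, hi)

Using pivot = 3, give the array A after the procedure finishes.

pivot = 3; lo=0, mid=0, hi=6
A[mid]=4>3: swap A[0],A[6]; hi=5 → 10 9 3 19 14 8 4
A[mid]=10>3: swap A[0],A[5]; hi=4 → 8 9 3 19 14 10 4
A[mid]=8>3: swap A[0],A[4]; hi=3 → 14 9 3 19 8 10 4
A[mid]=14>3: swap A[0],A[3]; hi=2 → 19 9 3 14 8 10 4
A[mid]=19>3: swap A[0],A[2]; hi=1 → 3 9 19 14 8 10 4
A[mid]=3=3: mid=1
A[mid]=9>3: swap A[1],A[1]; hi=0 → 3 9 19 14 8 10 4
end: lo=0, hi=0; A = 3 9 19 14 8 10 4

3 9 19 14 8 10 4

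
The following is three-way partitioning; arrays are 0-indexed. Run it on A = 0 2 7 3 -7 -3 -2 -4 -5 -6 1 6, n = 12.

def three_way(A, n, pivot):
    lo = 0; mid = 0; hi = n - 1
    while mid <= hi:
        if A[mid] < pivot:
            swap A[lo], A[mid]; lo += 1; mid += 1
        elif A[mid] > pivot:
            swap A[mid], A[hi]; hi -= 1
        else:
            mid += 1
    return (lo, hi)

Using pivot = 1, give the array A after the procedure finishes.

pivot = 1; lo=0, mid=0, hi=11
A[mid]=0<1: swap A[0],A[0]; lo=1,mid=1 → 0 2 7 3 -7 -3 -2 -4 -5 -6 1 6
A[mid]=2>1: swap A[1],A[11]; hi=10 → 0 6 7 3 -7 -3 -2 -4 -5 -6 1 2
A[mid]=6>1: swap A[1],A[10]; hi=9 → 0 1 7 3 -7 -3 -2 -4 -5 -6 6 2
A[mid]=1=1: mid=2
A[mid]=7>1: swap A[2],A[9]; hi=8 → 0 1 -6 3 -7 -3 -2 -4 -5 7 6 2
A[mid]=-6<1: swap A[1],A[2]; lo=2,mid=3 → 0 -6 1 3 -7 -3 -2 -4 -5 7 6 2
A[mid]=3>1: swap A[3],A[8]; hi=7 → 0 -6 1 -5 -7 -3 -2 -4 3 7 6 2
A[mid]=-5<1: swap A[2],A[3]; lo=3,mid=4 → 0 -6 -5 1 -7 -3 -2 -4 3 7 6 2
A[mid]=-7<1: swap A[3],A[4]; lo=4,mid=5 → 0 -6 -5 -7 1 -3 -2 -4 3 7 6 2
A[mid]=-3<1: swap A[4],A[5]; lo=5,mid=6 → 0 -6 -5 -7 -3 1 -2 -4 3 7 6 2
A[mid]=-2<1: swap A[5],A[6]; lo=6,mid=7 → 0 -6 -5 -7 -3 -2 1 -4 3 7 6 2
A[mid]=-4<1: swap A[6],A[7]; lo=7,mid=8 → 0 -6 -5 -7 -3 -2 -4 1 3 7 6 2
end: lo=7, hi=7; A = 0 -6 -5 -7 -3 -2 -4 1 3 7 6 2

0 -6 -5 -7 -3 -2 -4 1 3 7 6 2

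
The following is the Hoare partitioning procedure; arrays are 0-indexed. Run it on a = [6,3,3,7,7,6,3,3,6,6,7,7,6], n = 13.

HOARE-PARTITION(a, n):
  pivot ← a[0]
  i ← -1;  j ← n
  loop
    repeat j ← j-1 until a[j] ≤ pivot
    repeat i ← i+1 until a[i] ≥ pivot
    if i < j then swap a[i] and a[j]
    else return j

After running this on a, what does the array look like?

[6,3,3,6,6,3,3,6,7,7,7,7,6]

pivot = a[0] = 6; i = -1, j = 13
j→12 (a[12]=6≤6), i→0 (a[0]=6≥6); i<j, swap → [6,3,3,7,7,6,3,3,6,6,7,7,6]
j→9 (a[9]=6≤6), i→3 (a[3]=7≥6); i<j, swap → [6,3,3,6,7,6,3,3,6,7,7,7,6]
j→8 (a[8]=6≤6), i→4 (a[4]=7≥6); i<j, swap → [6,3,3,6,6,6,3,3,7,7,7,7,6]
j→7 (a[7]=3≤6), i→5 (a[5]=6≥6); i<j, swap → [6,3,3,6,6,3,3,6,7,7,7,7,6]
j→6, i→7; i≥j, return j=6. a = [6,3,3,6,6,3,3,6,7,7,7,7,6]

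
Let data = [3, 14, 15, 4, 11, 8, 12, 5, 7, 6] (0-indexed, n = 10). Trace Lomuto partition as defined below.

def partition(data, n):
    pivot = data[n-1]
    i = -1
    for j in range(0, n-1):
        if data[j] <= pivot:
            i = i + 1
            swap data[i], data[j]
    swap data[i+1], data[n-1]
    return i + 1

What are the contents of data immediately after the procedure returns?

[3, 4, 5, 6, 11, 8, 12, 15, 7, 14]

pivot=6, i=-1
j=0: 3≤6, i=0, swap(0,0) ⇒ [3, 14, 15, 4, 11, 8, 12, 5, 7, 6]
j=1: 14>6, skip
j=2: 15>6, skip
j=3: 4≤6, i=1, swap(1,3) ⇒ [3, 4, 15, 14, 11, 8, 12, 5, 7, 6]
j=4: 11>6, skip
j=5: 8>6, skip
j=6: 12>6, skip
j=7: 5≤6, i=2, swap(2,7) ⇒ [3, 4, 5, 14, 11, 8, 12, 15, 7, 6]
j=8: 7>6, skip
swap(3,9) ⇒ [3, 4, 5, 6, 11, 8, 12, 15, 7, 14]; return 3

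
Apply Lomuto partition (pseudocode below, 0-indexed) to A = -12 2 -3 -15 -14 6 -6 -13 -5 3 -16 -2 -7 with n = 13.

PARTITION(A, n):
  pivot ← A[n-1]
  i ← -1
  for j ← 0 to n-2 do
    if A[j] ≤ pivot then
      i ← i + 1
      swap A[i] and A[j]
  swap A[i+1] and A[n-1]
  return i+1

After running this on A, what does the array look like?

-12 -15 -14 -13 -16 -7 -6 2 -5 3 -3 -2 6

pivot=-7, i=-1
j=0: -12≤-7, i=0, swap(0,0) ⇒ -12 2 -3 -15 -14 6 -6 -13 -5 3 -16 -2 -7
j=1: 2>-7, skip
j=2: -3>-7, skip
j=3: -15≤-7, i=1, swap(1,3) ⇒ -12 -15 -3 2 -14 6 -6 -13 -5 3 -16 -2 -7
j=4: -14≤-7, i=2, swap(2,4) ⇒ -12 -15 -14 2 -3 6 -6 -13 -5 3 -16 -2 -7
j=5: 6>-7, skip
j=6: -6>-7, skip
j=7: -13≤-7, i=3, swap(3,7) ⇒ -12 -15 -14 -13 -3 6 -6 2 -5 3 -16 -2 -7
j=8: -5>-7, skip
j=9: 3>-7, skip
j=10: -16≤-7, i=4, swap(4,10) ⇒ -12 -15 -14 -13 -16 6 -6 2 -5 3 -3 -2 -7
j=11: -2>-7, skip
swap(5,12) ⇒ -12 -15 -14 -13 -16 -7 -6 2 -5 3 -3 -2 6; return 5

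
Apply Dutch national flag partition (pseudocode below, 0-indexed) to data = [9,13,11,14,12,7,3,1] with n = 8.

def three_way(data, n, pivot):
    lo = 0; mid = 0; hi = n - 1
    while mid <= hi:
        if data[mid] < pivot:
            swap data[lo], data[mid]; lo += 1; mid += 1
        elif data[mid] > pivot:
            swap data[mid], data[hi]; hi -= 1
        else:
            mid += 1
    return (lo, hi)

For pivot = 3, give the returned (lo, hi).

(1, 1)

lo=0 mid=0 hi=7
9>3: swap(0,7), hi=6 ⇒ [1,13,11,14,12,7,3,9]
1<3: swap(0,0), lo=1 mid=1 ⇒ [1,13,11,14,12,7,3,9]
13>3: swap(1,6), hi=5 ⇒ [1,3,11,14,12,7,13,9]
3=3: mid=2
11>3: swap(2,5), hi=4 ⇒ [1,3,7,14,12,11,13,9]
7>3: swap(2,4), hi=3 ⇒ [1,3,12,14,7,11,13,9]
12>3: swap(2,3), hi=2 ⇒ [1,3,14,12,7,11,13,9]
14>3: swap(2,2), hi=1 ⇒ [1,3,14,12,7,11,13,9]
done. lo=1 hi=1; data=[1,3,14,12,7,11,13,9]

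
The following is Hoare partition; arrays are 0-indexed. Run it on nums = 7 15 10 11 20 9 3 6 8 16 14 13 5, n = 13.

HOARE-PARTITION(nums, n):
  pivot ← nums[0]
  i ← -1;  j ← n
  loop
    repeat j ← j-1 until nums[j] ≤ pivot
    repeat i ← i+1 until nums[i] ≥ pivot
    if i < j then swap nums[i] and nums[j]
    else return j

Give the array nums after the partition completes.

5 6 3 11 20 9 10 15 8 16 14 13 7

pivot = nums[0] = 7; i = -1, j = 13
j→12 (nums[12]=5≤7), i→0 (nums[0]=7≥7); i<j, swap → 5 15 10 11 20 9 3 6 8 16 14 13 7
j→7 (nums[7]=6≤7), i→1 (nums[1]=15≥7); i<j, swap → 5 6 10 11 20 9 3 15 8 16 14 13 7
j→6 (nums[6]=3≤7), i→2 (nums[2]=10≥7); i<j, swap → 5 6 3 11 20 9 10 15 8 16 14 13 7
j→2, i→3; i≥j, return j=2. nums = 5 6 3 11 20 9 10 15 8 16 14 13 7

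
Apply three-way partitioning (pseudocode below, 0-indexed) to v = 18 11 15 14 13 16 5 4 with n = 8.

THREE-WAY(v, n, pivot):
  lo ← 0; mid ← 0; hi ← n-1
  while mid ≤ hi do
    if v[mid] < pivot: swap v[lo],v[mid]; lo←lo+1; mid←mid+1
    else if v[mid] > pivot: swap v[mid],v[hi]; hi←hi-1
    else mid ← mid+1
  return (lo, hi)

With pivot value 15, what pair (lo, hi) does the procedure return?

pivot = 15; lo=0, mid=0, hi=7
v[mid]=18>15: swap v[0],v[7]; hi=6 → 4 11 15 14 13 16 5 18
v[mid]=4<15: swap v[0],v[0]; lo=1,mid=1 → 4 11 15 14 13 16 5 18
v[mid]=11<15: swap v[1],v[1]; lo=2,mid=2 → 4 11 15 14 13 16 5 18
v[mid]=15=15: mid=3
v[mid]=14<15: swap v[2],v[3]; lo=3,mid=4 → 4 11 14 15 13 16 5 18
v[mid]=13<15: swap v[3],v[4]; lo=4,mid=5 → 4 11 14 13 15 16 5 18
v[mid]=16>15: swap v[5],v[6]; hi=5 → 4 11 14 13 15 5 16 18
v[mid]=5<15: swap v[4],v[5]; lo=5,mid=6 → 4 11 14 13 5 15 16 18
end: lo=5, hi=5; v = 4 11 14 13 5 15 16 18

(5, 5)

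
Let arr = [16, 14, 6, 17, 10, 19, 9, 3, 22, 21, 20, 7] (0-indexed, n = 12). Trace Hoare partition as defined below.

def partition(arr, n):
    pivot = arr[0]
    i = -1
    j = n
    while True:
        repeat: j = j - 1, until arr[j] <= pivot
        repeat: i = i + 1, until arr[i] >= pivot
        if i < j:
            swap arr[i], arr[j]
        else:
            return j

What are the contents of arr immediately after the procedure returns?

[7, 14, 6, 3, 10, 9, 19, 17, 22, 21, 20, 16]

pivot = arr[0] = 16; i = -1, j = 12
j→11 (arr[11]=7≤16), i→0 (arr[0]=16≥16); i<j, swap → [7, 14, 6, 17, 10, 19, 9, 3, 22, 21, 20, 16]
j→7 (arr[7]=3≤16), i→3 (arr[3]=17≥16); i<j, swap → [7, 14, 6, 3, 10, 19, 9, 17, 22, 21, 20, 16]
j→6 (arr[6]=9≤16), i→5 (arr[5]=19≥16); i<j, swap → [7, 14, 6, 3, 10, 9, 19, 17, 22, 21, 20, 16]
j→5, i→6; i≥j, return j=5. arr = [7, 14, 6, 3, 10, 9, 19, 17, 22, 21, 20, 16]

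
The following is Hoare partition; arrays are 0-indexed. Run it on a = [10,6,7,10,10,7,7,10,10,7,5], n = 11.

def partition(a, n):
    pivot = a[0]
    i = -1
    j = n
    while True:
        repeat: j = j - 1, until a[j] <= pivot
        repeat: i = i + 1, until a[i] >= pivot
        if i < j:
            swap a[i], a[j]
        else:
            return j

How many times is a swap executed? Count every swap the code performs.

pivot=10
j stops at 10 (5), i stops at 0 (10); swap ⇒ [5,6,7,10,10,7,7,10,10,7,10]
j stops at 9 (7), i stops at 3 (10); swap ⇒ [5,6,7,7,10,7,7,10,10,10,10]
j stops at 8 (10), i stops at 4 (10); swap ⇒ [5,6,7,7,10,7,7,10,10,10,10]
j stops at 7, i stops at 7; i≥j ⇒ return 7. a=[5,6,7,7,10,7,7,10,10,10,10]

3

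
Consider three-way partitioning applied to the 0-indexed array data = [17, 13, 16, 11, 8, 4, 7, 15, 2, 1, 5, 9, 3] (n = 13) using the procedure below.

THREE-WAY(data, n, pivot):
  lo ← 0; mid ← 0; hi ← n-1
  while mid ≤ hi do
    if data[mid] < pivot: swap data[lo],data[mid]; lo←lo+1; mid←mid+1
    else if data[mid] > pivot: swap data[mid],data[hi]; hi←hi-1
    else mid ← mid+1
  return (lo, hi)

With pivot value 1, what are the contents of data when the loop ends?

pivot = 1; lo=0, mid=0, hi=12
data[mid]=17>1: swap data[0],data[12]; hi=11 → [3, 13, 16, 11, 8, 4, 7, 15, 2, 1, 5, 9, 17]
data[mid]=3>1: swap data[0],data[11]; hi=10 → [9, 13, 16, 11, 8, 4, 7, 15, 2, 1, 5, 3, 17]
data[mid]=9>1: swap data[0],data[10]; hi=9 → [5, 13, 16, 11, 8, 4, 7, 15, 2, 1, 9, 3, 17]
data[mid]=5>1: swap data[0],data[9]; hi=8 → [1, 13, 16, 11, 8, 4, 7, 15, 2, 5, 9, 3, 17]
data[mid]=1=1: mid=1
data[mid]=13>1: swap data[1],data[8]; hi=7 → [1, 2, 16, 11, 8, 4, 7, 15, 13, 5, 9, 3, 17]
data[mid]=2>1: swap data[1],data[7]; hi=6 → [1, 15, 16, 11, 8, 4, 7, 2, 13, 5, 9, 3, 17]
data[mid]=15>1: swap data[1],data[6]; hi=5 → [1, 7, 16, 11, 8, 4, 15, 2, 13, 5, 9, 3, 17]
data[mid]=7>1: swap data[1],data[5]; hi=4 → [1, 4, 16, 11, 8, 7, 15, 2, 13, 5, 9, 3, 17]
data[mid]=4>1: swap data[1],data[4]; hi=3 → [1, 8, 16, 11, 4, 7, 15, 2, 13, 5, 9, 3, 17]
data[mid]=8>1: swap data[1],data[3]; hi=2 → [1, 11, 16, 8, 4, 7, 15, 2, 13, 5, 9, 3, 17]
data[mid]=11>1: swap data[1],data[2]; hi=1 → [1, 16, 11, 8, 4, 7, 15, 2, 13, 5, 9, 3, 17]
data[mid]=16>1: swap data[1],data[1]; hi=0 → [1, 16, 11, 8, 4, 7, 15, 2, 13, 5, 9, 3, 17]
end: lo=0, hi=0; data = [1, 16, 11, 8, 4, 7, 15, 2, 13, 5, 9, 3, 17]

[1, 16, 11, 8, 4, 7, 15, 2, 13, 5, 9, 3, 17]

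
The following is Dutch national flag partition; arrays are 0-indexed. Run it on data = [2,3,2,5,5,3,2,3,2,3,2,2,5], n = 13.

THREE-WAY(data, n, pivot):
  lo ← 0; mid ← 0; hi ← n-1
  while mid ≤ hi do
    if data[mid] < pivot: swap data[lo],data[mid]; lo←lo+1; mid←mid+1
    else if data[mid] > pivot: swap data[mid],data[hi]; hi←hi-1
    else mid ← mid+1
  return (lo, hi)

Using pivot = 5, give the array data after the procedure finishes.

[2,3,2,3,2,3,2,3,2,2,5,5,5]

pivot = 5; lo=0, mid=0, hi=12
data[mid]=2<5: swap data[0],data[0]; lo=1,mid=1 → [2,3,2,5,5,3,2,3,2,3,2,2,5]
data[mid]=3<5: swap data[1],data[1]; lo=2,mid=2 → [2,3,2,5,5,3,2,3,2,3,2,2,5]
data[mid]=2<5: swap data[2],data[2]; lo=3,mid=3 → [2,3,2,5,5,3,2,3,2,3,2,2,5]
data[mid]=5=5: mid=4
data[mid]=5=5: mid=5
data[mid]=3<5: swap data[3],data[5]; lo=4,mid=6 → [2,3,2,3,5,5,2,3,2,3,2,2,5]
data[mid]=2<5: swap data[4],data[6]; lo=5,mid=7 → [2,3,2,3,2,5,5,3,2,3,2,2,5]
data[mid]=3<5: swap data[5],data[7]; lo=6,mid=8 → [2,3,2,3,2,3,5,5,2,3,2,2,5]
data[mid]=2<5: swap data[6],data[8]; lo=7,mid=9 → [2,3,2,3,2,3,2,5,5,3,2,2,5]
data[mid]=3<5: swap data[7],data[9]; lo=8,mid=10 → [2,3,2,3,2,3,2,3,5,5,2,2,5]
data[mid]=2<5: swap data[8],data[10]; lo=9,mid=11 → [2,3,2,3,2,3,2,3,2,5,5,2,5]
data[mid]=2<5: swap data[9],data[11]; lo=10,mid=12 → [2,3,2,3,2,3,2,3,2,2,5,5,5]
data[mid]=5=5: mid=13
end: lo=10, hi=12; data = [2,3,2,3,2,3,2,3,2,2,5,5,5]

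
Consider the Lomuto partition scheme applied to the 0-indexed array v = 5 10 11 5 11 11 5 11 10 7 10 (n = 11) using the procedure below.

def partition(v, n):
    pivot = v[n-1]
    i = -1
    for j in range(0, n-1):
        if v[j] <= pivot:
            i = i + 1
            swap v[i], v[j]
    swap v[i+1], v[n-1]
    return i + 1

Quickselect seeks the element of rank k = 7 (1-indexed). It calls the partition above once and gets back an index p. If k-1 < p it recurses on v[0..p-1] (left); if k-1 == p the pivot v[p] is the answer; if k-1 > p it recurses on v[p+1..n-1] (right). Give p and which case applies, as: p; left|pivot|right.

pivot = v[10] = 10; i = -1
j=0: v[0]=5 ≤ 10 → i=0, swap v[0],v[0] (no change) → 5 10 11 5 11 11 5 11 10 7 10
j=1: v[1]=10 ≤ 10 → i=1, swap v[1],v[1] (no change) → 5 10 11 5 11 11 5 11 10 7 10
j=2: v[2]=11 > 10 → no swap
j=3: v[3]=5 ≤ 10 → i=2, swap v[2],v[3] → 5 10 5 11 11 11 5 11 10 7 10
j=4: v[4]=11 > 10 → no swap
j=5: v[5]=11 > 10 → no swap
j=6: v[6]=5 ≤ 10 → i=3, swap v[3],v[6] → 5 10 5 5 11 11 11 11 10 7 10
j=7: v[7]=11 > 10 → no swap
j=8: v[8]=10 ≤ 10 → i=4, swap v[4],v[8] → 5 10 5 5 10 11 11 11 11 7 10
j=9: v[9]=7 ≤ 10 → i=5, swap v[5],v[9] → 5 10 5 5 10 7 11 11 11 11 10
final swap v[6],v[10] → 5 10 5 5 10 7 10 11 11 11 11; return 6
p = 6; k-1 = 6 == 6 ⇒ pivot

6; pivot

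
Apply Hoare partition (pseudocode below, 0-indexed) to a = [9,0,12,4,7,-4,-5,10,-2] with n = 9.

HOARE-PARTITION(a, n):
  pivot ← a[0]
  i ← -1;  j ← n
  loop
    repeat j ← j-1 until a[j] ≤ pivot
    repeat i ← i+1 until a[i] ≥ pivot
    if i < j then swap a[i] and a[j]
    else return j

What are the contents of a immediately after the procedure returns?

pivot=9
j stops at 8 (-2), i stops at 0 (9); swap ⇒ [-2,0,12,4,7,-4,-5,10,9]
j stops at 6 (-5), i stops at 2 (12); swap ⇒ [-2,0,-5,4,7,-4,12,10,9]
j stops at 5, i stops at 6; i≥j ⇒ return 5. a=[-2,0,-5,4,7,-4,12,10,9]

[-2,0,-5,4,7,-4,12,10,9]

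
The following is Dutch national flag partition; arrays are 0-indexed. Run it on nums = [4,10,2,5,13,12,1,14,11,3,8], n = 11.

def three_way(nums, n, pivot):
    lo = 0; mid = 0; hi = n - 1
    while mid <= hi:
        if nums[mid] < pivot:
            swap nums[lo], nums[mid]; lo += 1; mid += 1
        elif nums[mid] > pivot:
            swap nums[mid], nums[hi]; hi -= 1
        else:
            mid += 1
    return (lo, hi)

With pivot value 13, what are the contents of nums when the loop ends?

lo=0 mid=0 hi=10
4<13: swap(0,0), lo=1 mid=1 ⇒ [4,10,2,5,13,12,1,14,11,3,8]
10<13: swap(1,1), lo=2 mid=2 ⇒ [4,10,2,5,13,12,1,14,11,3,8]
2<13: swap(2,2), lo=3 mid=3 ⇒ [4,10,2,5,13,12,1,14,11,3,8]
5<13: swap(3,3), lo=4 mid=4 ⇒ [4,10,2,5,13,12,1,14,11,3,8]
13=13: mid=5
12<13: swap(4,5), lo=5 mid=6 ⇒ [4,10,2,5,12,13,1,14,11,3,8]
1<13: swap(5,6), lo=6 mid=7 ⇒ [4,10,2,5,12,1,13,14,11,3,8]
14>13: swap(7,10), hi=9 ⇒ [4,10,2,5,12,1,13,8,11,3,14]
8<13: swap(6,7), lo=7 mid=8 ⇒ [4,10,2,5,12,1,8,13,11,3,14]
11<13: swap(7,8), lo=8 mid=9 ⇒ [4,10,2,5,12,1,8,11,13,3,14]
3<13: swap(8,9), lo=9 mid=10 ⇒ [4,10,2,5,12,1,8,11,3,13,14]
done. lo=9 hi=9; nums=[4,10,2,5,12,1,8,11,3,13,14]

[4,10,2,5,12,1,8,11,3,13,14]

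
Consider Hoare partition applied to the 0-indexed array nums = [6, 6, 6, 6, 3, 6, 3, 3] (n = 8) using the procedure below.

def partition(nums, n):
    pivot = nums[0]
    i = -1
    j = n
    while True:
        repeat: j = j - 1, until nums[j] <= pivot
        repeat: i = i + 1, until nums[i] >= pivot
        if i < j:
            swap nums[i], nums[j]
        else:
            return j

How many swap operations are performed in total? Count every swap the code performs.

pivot = nums[0] = 6; i = -1, j = 8
j→7 (nums[7]=3≤6), i→0 (nums[0]=6≥6); i<j, swap → [3, 6, 6, 6, 3, 6, 3, 6]
j→6 (nums[6]=3≤6), i→1 (nums[1]=6≥6); i<j, swap → [3, 3, 6, 6, 3, 6, 6, 6]
j→5 (nums[5]=6≤6), i→2 (nums[2]=6≥6); i<j, swap → [3, 3, 6, 6, 3, 6, 6, 6]
j→4 (nums[4]=3≤6), i→3 (nums[3]=6≥6); i<j, swap → [3, 3, 6, 3, 6, 6, 6, 6]
j→3, i→4; i≥j, return j=3. nums = [3, 3, 6, 3, 6, 6, 6, 6]

4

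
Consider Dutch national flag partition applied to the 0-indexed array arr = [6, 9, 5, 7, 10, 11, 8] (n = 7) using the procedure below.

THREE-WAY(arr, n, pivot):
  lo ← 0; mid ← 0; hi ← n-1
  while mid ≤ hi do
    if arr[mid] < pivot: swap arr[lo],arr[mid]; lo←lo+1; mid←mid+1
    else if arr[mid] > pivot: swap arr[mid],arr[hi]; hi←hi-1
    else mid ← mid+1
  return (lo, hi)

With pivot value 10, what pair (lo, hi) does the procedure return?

(5, 5)

lo=0 mid=0 hi=6
6<10: swap(0,0), lo=1 mid=1 ⇒ [6, 9, 5, 7, 10, 11, 8]
9<10: swap(1,1), lo=2 mid=2 ⇒ [6, 9, 5, 7, 10, 11, 8]
5<10: swap(2,2), lo=3 mid=3 ⇒ [6, 9, 5, 7, 10, 11, 8]
7<10: swap(3,3), lo=4 mid=4 ⇒ [6, 9, 5, 7, 10, 11, 8]
10=10: mid=5
11>10: swap(5,6), hi=5 ⇒ [6, 9, 5, 7, 10, 8, 11]
8<10: swap(4,5), lo=5 mid=6 ⇒ [6, 9, 5, 7, 8, 10, 11]
done. lo=5 hi=5; arr=[6, 9, 5, 7, 8, 10, 11]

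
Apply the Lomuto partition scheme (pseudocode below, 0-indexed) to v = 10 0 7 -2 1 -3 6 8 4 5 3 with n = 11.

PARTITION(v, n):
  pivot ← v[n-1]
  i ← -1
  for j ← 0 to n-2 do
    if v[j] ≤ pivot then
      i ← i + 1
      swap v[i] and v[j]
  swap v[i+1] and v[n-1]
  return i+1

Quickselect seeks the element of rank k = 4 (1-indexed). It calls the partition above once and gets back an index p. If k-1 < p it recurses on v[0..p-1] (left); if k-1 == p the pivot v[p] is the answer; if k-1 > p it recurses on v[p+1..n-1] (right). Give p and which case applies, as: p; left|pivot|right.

4; left

pivot=3, i=-1
j=0: 10>3, skip
j=1: 0≤3, i=0, swap(0,1) ⇒ 0 10 7 -2 1 -3 6 8 4 5 3
j=2: 7>3, skip
j=3: -2≤3, i=1, swap(1,3) ⇒ 0 -2 7 10 1 -3 6 8 4 5 3
j=4: 1≤3, i=2, swap(2,4) ⇒ 0 -2 1 10 7 -3 6 8 4 5 3
j=5: -3≤3, i=3, swap(3,5) ⇒ 0 -2 1 -3 7 10 6 8 4 5 3
j=6: 6>3, skip
j=7: 8>3, skip
j=8: 4>3, skip
j=9: 5>3, skip
swap(4,10) ⇒ 0 -2 1 -3 3 10 6 8 4 5 7; return 4
p = 4; k-1 = 3 < 4 ⇒ left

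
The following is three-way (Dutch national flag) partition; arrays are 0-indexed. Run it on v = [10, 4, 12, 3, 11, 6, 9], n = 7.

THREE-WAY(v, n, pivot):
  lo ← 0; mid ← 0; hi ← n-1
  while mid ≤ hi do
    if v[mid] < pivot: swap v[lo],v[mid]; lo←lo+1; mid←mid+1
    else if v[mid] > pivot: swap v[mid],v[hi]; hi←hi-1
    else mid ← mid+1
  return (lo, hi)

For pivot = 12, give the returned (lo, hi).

(6, 6)

pivot = 12; lo=0, mid=0, hi=6
v[mid]=10<12: swap v[0],v[0]; lo=1,mid=1 → [10, 4, 12, 3, 11, 6, 9]
v[mid]=4<12: swap v[1],v[1]; lo=2,mid=2 → [10, 4, 12, 3, 11, 6, 9]
v[mid]=12=12: mid=3
v[mid]=3<12: swap v[2],v[3]; lo=3,mid=4 → [10, 4, 3, 12, 11, 6, 9]
v[mid]=11<12: swap v[3],v[4]; lo=4,mid=5 → [10, 4, 3, 11, 12, 6, 9]
v[mid]=6<12: swap v[4],v[5]; lo=5,mid=6 → [10, 4, 3, 11, 6, 12, 9]
v[mid]=9<12: swap v[5],v[6]; lo=6,mid=7 → [10, 4, 3, 11, 6, 9, 12]
end: lo=6, hi=6; v = [10, 4, 3, 11, 6, 9, 12]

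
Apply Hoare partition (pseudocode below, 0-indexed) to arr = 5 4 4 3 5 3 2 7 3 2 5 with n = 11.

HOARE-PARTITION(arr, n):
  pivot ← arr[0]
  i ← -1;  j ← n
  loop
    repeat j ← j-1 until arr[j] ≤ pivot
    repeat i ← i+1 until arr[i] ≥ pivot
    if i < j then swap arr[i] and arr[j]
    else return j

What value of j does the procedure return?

pivot=5
j stops at 10 (5), i stops at 0 (5); swap ⇒ 5 4 4 3 5 3 2 7 3 2 5
j stops at 9 (2), i stops at 4 (5); swap ⇒ 5 4 4 3 2 3 2 7 3 5 5
j stops at 8 (3), i stops at 7 (7); swap ⇒ 5 4 4 3 2 3 2 3 7 5 5
j stops at 7, i stops at 8; i≥j ⇒ return 7. arr=5 4 4 3 2 3 2 3 7 5 5

7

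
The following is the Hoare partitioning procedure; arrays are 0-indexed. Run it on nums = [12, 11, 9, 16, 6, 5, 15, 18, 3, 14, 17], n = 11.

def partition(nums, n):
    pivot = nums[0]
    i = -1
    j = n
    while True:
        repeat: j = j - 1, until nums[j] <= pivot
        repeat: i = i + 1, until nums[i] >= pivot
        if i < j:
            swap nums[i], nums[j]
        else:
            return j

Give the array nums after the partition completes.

[3, 11, 9, 5, 6, 16, 15, 18, 12, 14, 17]

pivot = nums[0] = 12; i = -1, j = 11
j→8 (nums[8]=3≤12), i→0 (nums[0]=12≥12); i<j, swap → [3, 11, 9, 16, 6, 5, 15, 18, 12, 14, 17]
j→5 (nums[5]=5≤12), i→3 (nums[3]=16≥12); i<j, swap → [3, 11, 9, 5, 6, 16, 15, 18, 12, 14, 17]
j→4, i→5; i≥j, return j=4. nums = [3, 11, 9, 5, 6, 16, 15, 18, 12, 14, 17]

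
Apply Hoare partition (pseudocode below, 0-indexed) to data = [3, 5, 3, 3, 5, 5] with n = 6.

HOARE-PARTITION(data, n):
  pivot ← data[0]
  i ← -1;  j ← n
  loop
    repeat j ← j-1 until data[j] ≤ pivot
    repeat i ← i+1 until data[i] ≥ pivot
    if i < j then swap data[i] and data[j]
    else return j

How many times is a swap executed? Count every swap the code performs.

pivot = data[0] = 3; i = -1, j = 6
j→3 (data[3]=3≤3), i→0 (data[0]=3≥3); i<j, swap → [3, 5, 3, 3, 5, 5]
j→2 (data[2]=3≤3), i→1 (data[1]=5≥3); i<j, swap → [3, 3, 5, 3, 5, 5]
j→1, i→2; i≥j, return j=1. data = [3, 3, 5, 3, 5, 5]

2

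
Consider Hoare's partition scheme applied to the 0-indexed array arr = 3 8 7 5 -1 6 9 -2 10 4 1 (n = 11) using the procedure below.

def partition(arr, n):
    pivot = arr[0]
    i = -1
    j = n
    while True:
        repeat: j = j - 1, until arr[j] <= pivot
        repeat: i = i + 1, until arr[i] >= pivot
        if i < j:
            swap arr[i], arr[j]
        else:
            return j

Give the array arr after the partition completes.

1 -2 -1 5 7 6 9 8 10 4 3

pivot = arr[0] = 3; i = -1, j = 11
j→10 (arr[10]=1≤3), i→0 (arr[0]=3≥3); i<j, swap → 1 8 7 5 -1 6 9 -2 10 4 3
j→7 (arr[7]=-2≤3), i→1 (arr[1]=8≥3); i<j, swap → 1 -2 7 5 -1 6 9 8 10 4 3
j→4 (arr[4]=-1≤3), i→2 (arr[2]=7≥3); i<j, swap → 1 -2 -1 5 7 6 9 8 10 4 3
j→2, i→3; i≥j, return j=2. arr = 1 -2 -1 5 7 6 9 8 10 4 3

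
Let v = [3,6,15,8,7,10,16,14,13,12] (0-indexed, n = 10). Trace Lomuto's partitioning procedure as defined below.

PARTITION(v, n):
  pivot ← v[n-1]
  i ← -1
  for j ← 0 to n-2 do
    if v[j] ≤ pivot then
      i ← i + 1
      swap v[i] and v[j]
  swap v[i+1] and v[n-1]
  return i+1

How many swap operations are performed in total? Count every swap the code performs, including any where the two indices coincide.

pivot=12, i=-1
j=0: 3≤12, i=0, swap(0,0) ⇒ [3,6,15,8,7,10,16,14,13,12]
j=1: 6≤12, i=1, swap(1,1) ⇒ [3,6,15,8,7,10,16,14,13,12]
j=2: 15>12, skip
j=3: 8≤12, i=2, swap(2,3) ⇒ [3,6,8,15,7,10,16,14,13,12]
j=4: 7≤12, i=3, swap(3,4) ⇒ [3,6,8,7,15,10,16,14,13,12]
j=5: 10≤12, i=4, swap(4,5) ⇒ [3,6,8,7,10,15,16,14,13,12]
j=6: 16>12, skip
j=7: 14>12, skip
j=8: 13>12, skip
swap(5,9) ⇒ [3,6,8,7,10,12,16,14,13,15]; return 5

6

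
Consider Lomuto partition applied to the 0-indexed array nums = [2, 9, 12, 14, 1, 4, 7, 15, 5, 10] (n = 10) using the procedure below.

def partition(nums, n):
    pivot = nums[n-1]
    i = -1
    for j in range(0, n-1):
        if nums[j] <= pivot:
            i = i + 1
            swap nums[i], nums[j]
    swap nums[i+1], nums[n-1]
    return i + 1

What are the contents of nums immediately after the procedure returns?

pivot = nums[9] = 10; i = -1
j=0: nums[0]=2 ≤ 10 → i=0, swap nums[0],nums[0] (no change) → [2, 9, 12, 14, 1, 4, 7, 15, 5, 10]
j=1: nums[1]=9 ≤ 10 → i=1, swap nums[1],nums[1] (no change) → [2, 9, 12, 14, 1, 4, 7, 15, 5, 10]
j=2: nums[2]=12 > 10 → no swap
j=3: nums[3]=14 > 10 → no swap
j=4: nums[4]=1 ≤ 10 → i=2, swap nums[2],nums[4] → [2, 9, 1, 14, 12, 4, 7, 15, 5, 10]
j=5: nums[5]=4 ≤ 10 → i=3, swap nums[3],nums[5] → [2, 9, 1, 4, 12, 14, 7, 15, 5, 10]
j=6: nums[6]=7 ≤ 10 → i=4, swap nums[4],nums[6] → [2, 9, 1, 4, 7, 14, 12, 15, 5, 10]
j=7: nums[7]=15 > 10 → no swap
j=8: nums[8]=5 ≤ 10 → i=5, swap nums[5],nums[8] → [2, 9, 1, 4, 7, 5, 12, 15, 14, 10]
final swap nums[6],nums[9] → [2, 9, 1, 4, 7, 5, 10, 15, 14, 12]; return 6

[2, 9, 1, 4, 7, 5, 10, 15, 14, 12]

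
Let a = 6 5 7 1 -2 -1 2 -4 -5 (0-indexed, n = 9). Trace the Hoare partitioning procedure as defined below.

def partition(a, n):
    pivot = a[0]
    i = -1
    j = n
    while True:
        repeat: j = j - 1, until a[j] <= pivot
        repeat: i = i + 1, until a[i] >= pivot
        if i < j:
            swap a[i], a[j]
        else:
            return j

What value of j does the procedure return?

pivot = a[0] = 6; i = -1, j = 9
j→8 (a[8]=-5≤6), i→0 (a[0]=6≥6); i<j, swap → -5 5 7 1 -2 -1 2 -4 6
j→7 (a[7]=-4≤6), i→2 (a[2]=7≥6); i<j, swap → -5 5 -4 1 -2 -1 2 7 6
j→6, i→7; i≥j, return j=6. a = -5 5 -4 1 -2 -1 2 7 6

6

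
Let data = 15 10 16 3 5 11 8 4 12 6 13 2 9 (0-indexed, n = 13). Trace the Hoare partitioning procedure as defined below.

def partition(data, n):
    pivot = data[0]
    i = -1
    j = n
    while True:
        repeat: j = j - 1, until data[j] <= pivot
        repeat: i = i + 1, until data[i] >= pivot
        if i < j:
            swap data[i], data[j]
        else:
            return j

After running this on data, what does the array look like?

9 10 2 3 5 11 8 4 12 6 13 16 15

pivot = data[0] = 15; i = -1, j = 13
j→12 (data[12]=9≤15), i→0 (data[0]=15≥15); i<j, swap → 9 10 16 3 5 11 8 4 12 6 13 2 15
j→11 (data[11]=2≤15), i→2 (data[2]=16≥15); i<j, swap → 9 10 2 3 5 11 8 4 12 6 13 16 15
j→10, i→11; i≥j, return j=10. data = 9 10 2 3 5 11 8 4 12 6 13 16 15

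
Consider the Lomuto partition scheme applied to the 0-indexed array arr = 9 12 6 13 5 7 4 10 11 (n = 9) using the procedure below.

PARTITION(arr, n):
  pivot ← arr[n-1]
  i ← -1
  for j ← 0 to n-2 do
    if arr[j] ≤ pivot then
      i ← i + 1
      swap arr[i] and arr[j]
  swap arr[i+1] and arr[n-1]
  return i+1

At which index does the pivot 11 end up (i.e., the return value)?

6

pivot=11, i=-1
j=0: 9≤11, i=0, swap(0,0) ⇒ 9 12 6 13 5 7 4 10 11
j=1: 12>11, skip
j=2: 6≤11, i=1, swap(1,2) ⇒ 9 6 12 13 5 7 4 10 11
j=3: 13>11, skip
j=4: 5≤11, i=2, swap(2,4) ⇒ 9 6 5 13 12 7 4 10 11
j=5: 7≤11, i=3, swap(3,5) ⇒ 9 6 5 7 12 13 4 10 11
j=6: 4≤11, i=4, swap(4,6) ⇒ 9 6 5 7 4 13 12 10 11
j=7: 10≤11, i=5, swap(5,7) ⇒ 9 6 5 7 4 10 12 13 11
swap(6,8) ⇒ 9 6 5 7 4 10 11 13 12; return 6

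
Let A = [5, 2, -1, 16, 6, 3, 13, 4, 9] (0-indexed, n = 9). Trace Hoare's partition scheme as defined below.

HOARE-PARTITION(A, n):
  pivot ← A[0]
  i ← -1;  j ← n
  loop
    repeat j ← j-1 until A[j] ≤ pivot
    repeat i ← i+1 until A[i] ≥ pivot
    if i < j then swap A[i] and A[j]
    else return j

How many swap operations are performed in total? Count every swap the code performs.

2

pivot = A[0] = 5; i = -1, j = 9
j→7 (A[7]=4≤5), i→0 (A[0]=5≥5); i<j, swap → [4, 2, -1, 16, 6, 3, 13, 5, 9]
j→5 (A[5]=3≤5), i→3 (A[3]=16≥5); i<j, swap → [4, 2, -1, 3, 6, 16, 13, 5, 9]
j→3, i→4; i≥j, return j=3. A = [4, 2, -1, 3, 6, 16, 13, 5, 9]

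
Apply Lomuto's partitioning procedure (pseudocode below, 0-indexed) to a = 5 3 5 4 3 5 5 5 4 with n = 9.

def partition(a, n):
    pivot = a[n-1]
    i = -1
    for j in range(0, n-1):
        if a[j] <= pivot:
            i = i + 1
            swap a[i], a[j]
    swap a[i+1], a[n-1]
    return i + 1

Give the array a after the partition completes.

3 4 3 4 5 5 5 5 5

pivot=4, i=-1
j=0: 5>4, skip
j=1: 3≤4, i=0, swap(0,1) ⇒ 3 5 5 4 3 5 5 5 4
j=2: 5>4, skip
j=3: 4≤4, i=1, swap(1,3) ⇒ 3 4 5 5 3 5 5 5 4
j=4: 3≤4, i=2, swap(2,4) ⇒ 3 4 3 5 5 5 5 5 4
j=5: 5>4, skip
j=6: 5>4, skip
j=7: 5>4, skip
swap(3,8) ⇒ 3 4 3 4 5 5 5 5 5; return 3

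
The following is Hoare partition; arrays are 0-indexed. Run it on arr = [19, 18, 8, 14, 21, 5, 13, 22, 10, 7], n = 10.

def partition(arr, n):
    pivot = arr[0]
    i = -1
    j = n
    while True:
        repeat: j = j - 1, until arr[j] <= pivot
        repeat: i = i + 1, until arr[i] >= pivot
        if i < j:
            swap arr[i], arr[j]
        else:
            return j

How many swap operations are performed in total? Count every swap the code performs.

pivot=19
j stops at 9 (7), i stops at 0 (19); swap ⇒ [7, 18, 8, 14, 21, 5, 13, 22, 10, 19]
j stops at 8 (10), i stops at 4 (21); swap ⇒ [7, 18, 8, 14, 10, 5, 13, 22, 21, 19]
j stops at 6, i stops at 7; i≥j ⇒ return 6. arr=[7, 18, 8, 14, 10, 5, 13, 22, 21, 19]

2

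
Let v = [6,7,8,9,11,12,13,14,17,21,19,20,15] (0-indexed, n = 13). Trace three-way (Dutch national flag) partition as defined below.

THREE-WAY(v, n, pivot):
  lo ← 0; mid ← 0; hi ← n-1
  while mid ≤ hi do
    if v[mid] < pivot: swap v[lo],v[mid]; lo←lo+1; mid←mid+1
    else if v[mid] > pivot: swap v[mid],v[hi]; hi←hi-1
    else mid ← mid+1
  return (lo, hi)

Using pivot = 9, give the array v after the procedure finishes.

lo=0 mid=0 hi=12
6<9: swap(0,0), lo=1 mid=1 ⇒ [6,7,8,9,11,12,13,14,17,21,19,20,15]
7<9: swap(1,1), lo=2 mid=2 ⇒ [6,7,8,9,11,12,13,14,17,21,19,20,15]
8<9: swap(2,2), lo=3 mid=3 ⇒ [6,7,8,9,11,12,13,14,17,21,19,20,15]
9=9: mid=4
11>9: swap(4,12), hi=11 ⇒ [6,7,8,9,15,12,13,14,17,21,19,20,11]
15>9: swap(4,11), hi=10 ⇒ [6,7,8,9,20,12,13,14,17,21,19,15,11]
20>9: swap(4,10), hi=9 ⇒ [6,7,8,9,19,12,13,14,17,21,20,15,11]
19>9: swap(4,9), hi=8 ⇒ [6,7,8,9,21,12,13,14,17,19,20,15,11]
21>9: swap(4,8), hi=7 ⇒ [6,7,8,9,17,12,13,14,21,19,20,15,11]
17>9: swap(4,7), hi=6 ⇒ [6,7,8,9,14,12,13,17,21,19,20,15,11]
14>9: swap(4,6), hi=5 ⇒ [6,7,8,9,13,12,14,17,21,19,20,15,11]
13>9: swap(4,5), hi=4 ⇒ [6,7,8,9,12,13,14,17,21,19,20,15,11]
12>9: swap(4,4), hi=3 ⇒ [6,7,8,9,12,13,14,17,21,19,20,15,11]
done. lo=3 hi=3; v=[6,7,8,9,12,13,14,17,21,19,20,15,11]

[6,7,8,9,12,13,14,17,21,19,20,15,11]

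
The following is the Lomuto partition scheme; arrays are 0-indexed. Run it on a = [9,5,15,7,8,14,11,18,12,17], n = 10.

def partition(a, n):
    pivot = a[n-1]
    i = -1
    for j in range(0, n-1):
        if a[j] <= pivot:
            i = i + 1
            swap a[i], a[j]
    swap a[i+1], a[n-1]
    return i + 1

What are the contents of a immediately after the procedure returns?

[9,5,15,7,8,14,11,12,17,18]

pivot=17, i=-1
j=0: 9≤17, i=0, swap(0,0) ⇒ [9,5,15,7,8,14,11,18,12,17]
j=1: 5≤17, i=1, swap(1,1) ⇒ [9,5,15,7,8,14,11,18,12,17]
j=2: 15≤17, i=2, swap(2,2) ⇒ [9,5,15,7,8,14,11,18,12,17]
j=3: 7≤17, i=3, swap(3,3) ⇒ [9,5,15,7,8,14,11,18,12,17]
j=4: 8≤17, i=4, swap(4,4) ⇒ [9,5,15,7,8,14,11,18,12,17]
j=5: 14≤17, i=5, swap(5,5) ⇒ [9,5,15,7,8,14,11,18,12,17]
j=6: 11≤17, i=6, swap(6,6) ⇒ [9,5,15,7,8,14,11,18,12,17]
j=7: 18>17, skip
j=8: 12≤17, i=7, swap(7,8) ⇒ [9,5,15,7,8,14,11,12,18,17]
swap(8,9) ⇒ [9,5,15,7,8,14,11,12,17,18]; return 8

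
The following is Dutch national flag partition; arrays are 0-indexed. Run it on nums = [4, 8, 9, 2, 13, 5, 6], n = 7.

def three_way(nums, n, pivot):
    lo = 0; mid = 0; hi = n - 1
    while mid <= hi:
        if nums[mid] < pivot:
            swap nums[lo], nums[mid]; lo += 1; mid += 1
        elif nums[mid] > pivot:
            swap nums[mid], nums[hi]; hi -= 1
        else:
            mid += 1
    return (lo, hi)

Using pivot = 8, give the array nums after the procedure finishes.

[4, 6, 2, 5, 8, 13, 9]

lo=0 mid=0 hi=6
4<8: swap(0,0), lo=1 mid=1 ⇒ [4, 8, 9, 2, 13, 5, 6]
8=8: mid=2
9>8: swap(2,6), hi=5 ⇒ [4, 8, 6, 2, 13, 5, 9]
6<8: swap(1,2), lo=2 mid=3 ⇒ [4, 6, 8, 2, 13, 5, 9]
2<8: swap(2,3), lo=3 mid=4 ⇒ [4, 6, 2, 8, 13, 5, 9]
13>8: swap(4,5), hi=4 ⇒ [4, 6, 2, 8, 5, 13, 9]
5<8: swap(3,4), lo=4 mid=5 ⇒ [4, 6, 2, 5, 8, 13, 9]
done. lo=4 hi=4; nums=[4, 6, 2, 5, 8, 13, 9]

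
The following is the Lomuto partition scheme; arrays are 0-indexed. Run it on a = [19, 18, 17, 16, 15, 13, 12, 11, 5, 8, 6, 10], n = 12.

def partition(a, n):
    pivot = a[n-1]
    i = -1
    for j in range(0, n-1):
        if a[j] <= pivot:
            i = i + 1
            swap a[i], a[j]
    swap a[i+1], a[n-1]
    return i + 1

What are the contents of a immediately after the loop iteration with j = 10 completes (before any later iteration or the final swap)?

pivot=10, i=-1
j=0: 19>10, skip
j=1: 18>10, skip
j=2: 17>10, skip
j=3: 16>10, skip
j=4: 15>10, skip
j=5: 13>10, skip
j=6: 12>10, skip
j=7: 11>10, skip
j=8: 5≤10, i=0, swap(0,8) ⇒ [5, 18, 17, 16, 15, 13, 12, 11, 19, 8, 6, 10]
j=9: 8≤10, i=1, swap(1,9) ⇒ [5, 8, 17, 16, 15, 13, 12, 11, 19, 18, 6, 10]
j=10: 6≤10, i=2, swap(2,10) ⇒ [5, 8, 6, 16, 15, 13, 12, 11, 19, 18, 17, 10]
(after j=10) a = [5, 8, 6, 16, 15, 13, 12, 11, 19, 18, 17, 10]

[5, 8, 6, 16, 15, 13, 12, 11, 19, 18, 17, 10]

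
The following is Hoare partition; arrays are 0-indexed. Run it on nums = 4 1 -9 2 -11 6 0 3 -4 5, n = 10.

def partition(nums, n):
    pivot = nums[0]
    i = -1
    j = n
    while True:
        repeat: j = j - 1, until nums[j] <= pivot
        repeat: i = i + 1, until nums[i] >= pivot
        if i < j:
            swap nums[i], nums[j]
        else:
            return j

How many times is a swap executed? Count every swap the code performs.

pivot=4
j stops at 8 (-4), i stops at 0 (4); swap ⇒ -4 1 -9 2 -11 6 0 3 4 5
j stops at 7 (3), i stops at 5 (6); swap ⇒ -4 1 -9 2 -11 3 0 6 4 5
j stops at 6, i stops at 7; i≥j ⇒ return 6. nums=-4 1 -9 2 -11 3 0 6 4 5

2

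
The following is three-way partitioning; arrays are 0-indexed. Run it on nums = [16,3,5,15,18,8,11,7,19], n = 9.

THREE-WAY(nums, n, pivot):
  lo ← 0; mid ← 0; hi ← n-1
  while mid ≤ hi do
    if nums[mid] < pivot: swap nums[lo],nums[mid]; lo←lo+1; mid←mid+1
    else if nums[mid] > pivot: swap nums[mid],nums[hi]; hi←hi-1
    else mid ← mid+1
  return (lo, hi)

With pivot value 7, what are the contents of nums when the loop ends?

pivot = 7; lo=0, mid=0, hi=8
nums[mid]=16>7: swap nums[0],nums[8]; hi=7 → [19,3,5,15,18,8,11,7,16]
nums[mid]=19>7: swap nums[0],nums[7]; hi=6 → [7,3,5,15,18,8,11,19,16]
nums[mid]=7=7: mid=1
nums[mid]=3<7: swap nums[0],nums[1]; lo=1,mid=2 → [3,7,5,15,18,8,11,19,16]
nums[mid]=5<7: swap nums[1],nums[2]; lo=2,mid=3 → [3,5,7,15,18,8,11,19,16]
nums[mid]=15>7: swap nums[3],nums[6]; hi=5 → [3,5,7,11,18,8,15,19,16]
nums[mid]=11>7: swap nums[3],nums[5]; hi=4 → [3,5,7,8,18,11,15,19,16]
nums[mid]=8>7: swap nums[3],nums[4]; hi=3 → [3,5,7,18,8,11,15,19,16]
nums[mid]=18>7: swap nums[3],nums[3]; hi=2 → [3,5,7,18,8,11,15,19,16]
end: lo=2, hi=2; nums = [3,5,7,18,8,11,15,19,16]

[3,5,7,18,8,11,15,19,16]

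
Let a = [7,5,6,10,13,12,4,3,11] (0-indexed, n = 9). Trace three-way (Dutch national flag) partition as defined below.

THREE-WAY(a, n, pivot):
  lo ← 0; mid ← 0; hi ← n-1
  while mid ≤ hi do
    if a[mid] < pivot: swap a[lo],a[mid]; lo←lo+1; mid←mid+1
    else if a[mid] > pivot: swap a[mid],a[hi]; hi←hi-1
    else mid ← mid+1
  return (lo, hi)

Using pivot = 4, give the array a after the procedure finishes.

[3,4,10,13,12,6,5,11,7]

pivot = 4; lo=0, mid=0, hi=8
a[mid]=7>4: swap a[0],a[8]; hi=7 → [11,5,6,10,13,12,4,3,7]
a[mid]=11>4: swap a[0],a[7]; hi=6 → [3,5,6,10,13,12,4,11,7]
a[mid]=3<4: swap a[0],a[0]; lo=1,mid=1 → [3,5,6,10,13,12,4,11,7]
a[mid]=5>4: swap a[1],a[6]; hi=5 → [3,4,6,10,13,12,5,11,7]
a[mid]=4=4: mid=2
a[mid]=6>4: swap a[2],a[5]; hi=4 → [3,4,12,10,13,6,5,11,7]
a[mid]=12>4: swap a[2],a[4]; hi=3 → [3,4,13,10,12,6,5,11,7]
a[mid]=13>4: swap a[2],a[3]; hi=2 → [3,4,10,13,12,6,5,11,7]
a[mid]=10>4: swap a[2],a[2]; hi=1 → [3,4,10,13,12,6,5,11,7]
end: lo=1, hi=1; a = [3,4,10,13,12,6,5,11,7]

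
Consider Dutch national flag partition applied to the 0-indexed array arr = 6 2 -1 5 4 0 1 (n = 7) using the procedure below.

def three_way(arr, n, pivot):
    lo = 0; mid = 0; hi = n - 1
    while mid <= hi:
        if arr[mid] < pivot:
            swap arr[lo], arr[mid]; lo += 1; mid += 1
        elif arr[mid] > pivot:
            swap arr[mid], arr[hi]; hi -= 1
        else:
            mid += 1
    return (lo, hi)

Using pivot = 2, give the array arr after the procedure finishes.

lo=0 mid=0 hi=6
6>2: swap(0,6), hi=5 ⇒ 1 2 -1 5 4 0 6
1<2: swap(0,0), lo=1 mid=1 ⇒ 1 2 -1 5 4 0 6
2=2: mid=2
-1<2: swap(1,2), lo=2 mid=3 ⇒ 1 -1 2 5 4 0 6
5>2: swap(3,5), hi=4 ⇒ 1 -1 2 0 4 5 6
0<2: swap(2,3), lo=3 mid=4 ⇒ 1 -1 0 2 4 5 6
4>2: swap(4,4), hi=3 ⇒ 1 -1 0 2 4 5 6
done. lo=3 hi=3; arr=1 -1 0 2 4 5 6

1 -1 0 2 4 5 6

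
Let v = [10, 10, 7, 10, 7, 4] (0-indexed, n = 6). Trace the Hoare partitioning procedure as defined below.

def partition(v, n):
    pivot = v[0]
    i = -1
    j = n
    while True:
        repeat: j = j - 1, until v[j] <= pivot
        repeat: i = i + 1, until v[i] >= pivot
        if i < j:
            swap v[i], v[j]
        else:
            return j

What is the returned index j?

3

pivot=10
j stops at 5 (4), i stops at 0 (10); swap ⇒ [4, 10, 7, 10, 7, 10]
j stops at 4 (7), i stops at 1 (10); swap ⇒ [4, 7, 7, 10, 10, 10]
j stops at 3, i stops at 3; i≥j ⇒ return 3. v=[4, 7, 7, 10, 10, 10]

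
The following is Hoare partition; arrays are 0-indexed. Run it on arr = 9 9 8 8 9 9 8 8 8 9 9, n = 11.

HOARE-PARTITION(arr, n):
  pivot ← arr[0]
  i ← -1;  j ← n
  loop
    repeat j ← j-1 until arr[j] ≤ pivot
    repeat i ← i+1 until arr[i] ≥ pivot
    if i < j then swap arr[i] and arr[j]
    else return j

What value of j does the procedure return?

6

pivot = arr[0] = 9; i = -1, j = 11
j→10 (arr[10]=9≤9), i→0 (arr[0]=9≥9); i<j, swap → 9 9 8 8 9 9 8 8 8 9 9
j→9 (arr[9]=9≤9), i→1 (arr[1]=9≥9); i<j, swap → 9 9 8 8 9 9 8 8 8 9 9
j→8 (arr[8]=8≤9), i→4 (arr[4]=9≥9); i<j, swap → 9 9 8 8 8 9 8 8 9 9 9
j→7 (arr[7]=8≤9), i→5 (arr[5]=9≥9); i<j, swap → 9 9 8 8 8 8 8 9 9 9 9
j→6, i→7; i≥j, return j=6. arr = 9 9 8 8 8 8 8 9 9 9 9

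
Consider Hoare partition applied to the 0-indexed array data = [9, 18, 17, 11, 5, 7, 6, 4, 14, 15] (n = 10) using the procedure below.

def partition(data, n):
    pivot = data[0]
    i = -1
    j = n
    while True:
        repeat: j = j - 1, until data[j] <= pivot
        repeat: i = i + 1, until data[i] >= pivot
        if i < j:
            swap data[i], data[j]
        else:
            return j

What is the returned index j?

pivot=9
j stops at 7 (4), i stops at 0 (9); swap ⇒ [4, 18, 17, 11, 5, 7, 6, 9, 14, 15]
j stops at 6 (6), i stops at 1 (18); swap ⇒ [4, 6, 17, 11, 5, 7, 18, 9, 14, 15]
j stops at 5 (7), i stops at 2 (17); swap ⇒ [4, 6, 7, 11, 5, 17, 18, 9, 14, 15]
j stops at 4 (5), i stops at 3 (11); swap ⇒ [4, 6, 7, 5, 11, 17, 18, 9, 14, 15]
j stops at 3, i stops at 4; i≥j ⇒ return 3. data=[4, 6, 7, 5, 11, 17, 18, 9, 14, 15]

3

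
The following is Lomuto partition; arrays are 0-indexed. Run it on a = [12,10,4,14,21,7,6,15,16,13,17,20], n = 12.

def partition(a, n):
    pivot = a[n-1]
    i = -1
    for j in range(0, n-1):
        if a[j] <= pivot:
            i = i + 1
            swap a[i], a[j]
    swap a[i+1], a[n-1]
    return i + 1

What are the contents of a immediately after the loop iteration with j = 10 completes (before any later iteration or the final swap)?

pivot=20, i=-1
j=0: 12≤20, i=0, swap(0,0) ⇒ [12,10,4,14,21,7,6,15,16,13,17,20]
j=1: 10≤20, i=1, swap(1,1) ⇒ [12,10,4,14,21,7,6,15,16,13,17,20]
j=2: 4≤20, i=2, swap(2,2) ⇒ [12,10,4,14,21,7,6,15,16,13,17,20]
j=3: 14≤20, i=3, swap(3,3) ⇒ [12,10,4,14,21,7,6,15,16,13,17,20]
j=4: 21>20, skip
j=5: 7≤20, i=4, swap(4,5) ⇒ [12,10,4,14,7,21,6,15,16,13,17,20]
j=6: 6≤20, i=5, swap(5,6) ⇒ [12,10,4,14,7,6,21,15,16,13,17,20]
j=7: 15≤20, i=6, swap(6,7) ⇒ [12,10,4,14,7,6,15,21,16,13,17,20]
j=8: 16≤20, i=7, swap(7,8) ⇒ [12,10,4,14,7,6,15,16,21,13,17,20]
j=9: 13≤20, i=8, swap(8,9) ⇒ [12,10,4,14,7,6,15,16,13,21,17,20]
j=10: 17≤20, i=9, swap(9,10) ⇒ [12,10,4,14,7,6,15,16,13,17,21,20]
(after j=10) a = [12,10,4,14,7,6,15,16,13,17,21,20]

[12,10,4,14,7,6,15,16,13,17,21,20]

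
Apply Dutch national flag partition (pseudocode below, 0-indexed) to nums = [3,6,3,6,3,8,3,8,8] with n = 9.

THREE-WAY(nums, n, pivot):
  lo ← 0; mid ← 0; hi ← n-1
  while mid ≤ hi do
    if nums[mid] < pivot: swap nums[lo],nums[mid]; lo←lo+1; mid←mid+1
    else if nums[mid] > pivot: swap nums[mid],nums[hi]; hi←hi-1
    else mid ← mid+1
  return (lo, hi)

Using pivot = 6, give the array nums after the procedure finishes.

lo=0 mid=0 hi=8
3<6: swap(0,0), lo=1 mid=1 ⇒ [3,6,3,6,3,8,3,8,8]
6=6: mid=2
3<6: swap(1,2), lo=2 mid=3 ⇒ [3,3,6,6,3,8,3,8,8]
6=6: mid=4
3<6: swap(2,4), lo=3 mid=5 ⇒ [3,3,3,6,6,8,3,8,8]
8>6: swap(5,8), hi=7 ⇒ [3,3,3,6,6,8,3,8,8]
8>6: swap(5,7), hi=6 ⇒ [3,3,3,6,6,8,3,8,8]
8>6: swap(5,6), hi=5 ⇒ [3,3,3,6,6,3,8,8,8]
3<6: swap(3,5), lo=4 mid=6 ⇒ [3,3,3,3,6,6,8,8,8]
done. lo=4 hi=5; nums=[3,3,3,3,6,6,8,8,8]

[3,3,3,3,6,6,8,8,8]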